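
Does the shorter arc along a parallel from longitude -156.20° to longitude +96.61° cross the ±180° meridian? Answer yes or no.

Naïve |96.61 − -156.20| = 252.81° > 180°, so the shorter arc goes the other way round — across 180°.
Signed shortest Δλ = ((96.61 − -156.20 + 180) mod 360) − 180 = -107.19°.
Going west by 107.19° from -156.20° passes through 180° before reaching +96.61°.

Yes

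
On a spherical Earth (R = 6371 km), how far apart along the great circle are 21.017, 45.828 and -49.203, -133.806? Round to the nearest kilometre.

16881 km

Δλ = -133.806 − 45.828 = -179.634°.
Δφ = -49.203 − 21.017 = -70.220°.
a = sin²(Δφ/2) + cos φ₁ · cos φ₂ · sin²(Δλ/2) = 0.940703.
c = 2·atan2(√a, √(1−a)) = 2.64963 rad → d = 6371·c ≈ 16880.78 km.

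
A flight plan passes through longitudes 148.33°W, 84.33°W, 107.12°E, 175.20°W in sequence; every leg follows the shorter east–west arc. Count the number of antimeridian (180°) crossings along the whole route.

2

Leg 1: -148.33° → -84.33°, shortest Δλ = 64.0° (east) — does not cross 180°.
Leg 2: -84.33° → +107.12°, shortest Δλ = -168.55° (west) — crosses 180°.
Leg 3: +107.12° → -175.20°, shortest Δλ = 77.68° (east) — crosses 180°.
Total crossings: 2.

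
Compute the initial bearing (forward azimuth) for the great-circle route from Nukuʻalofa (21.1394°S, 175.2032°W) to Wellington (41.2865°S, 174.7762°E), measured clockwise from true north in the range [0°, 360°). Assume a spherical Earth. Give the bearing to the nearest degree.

Δλ = 174.7762 − -175.2032 = 349.9794°; wrapped into (−180°, 180°]: -10.0206°.
θ = atan2( sin Δλ · cos φ₂ , cos φ₁ · sin φ₂ − sin φ₁ · cos φ₂ · cos Δλ )
  = atan2(-0.13075, -0.34857) = -159.439° → normalised to [0°, 360°): 200.561°.

201°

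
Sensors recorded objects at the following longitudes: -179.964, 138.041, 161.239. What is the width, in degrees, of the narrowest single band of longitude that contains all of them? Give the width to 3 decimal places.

41.995°

Sort the longitudes: -179.964°, +138.041°, +161.239°.
Eastward gaps between consecutive values (wrapping around): 318.005°, 23.198°, 18.797°.
Largest gap = 318.005° ⇒ minimal covering band is its complement: 360° − 318.005° = 41.995°.
Band runs from +138.041° eastward to -179.964°, crossing the antimeridian.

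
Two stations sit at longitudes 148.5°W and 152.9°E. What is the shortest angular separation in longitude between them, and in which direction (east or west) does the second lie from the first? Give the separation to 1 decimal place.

Raw difference: 152.9 − -148.5 = 301.4°.
Normalise into (−180°, 180°]: 301.4° − 360° = -58.6°.
Negative ⇒ the second point lies to the west; separation 58.6°.

58.6° west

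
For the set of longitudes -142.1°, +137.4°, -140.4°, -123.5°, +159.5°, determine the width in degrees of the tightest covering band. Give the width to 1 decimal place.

Sort the longitudes: -142.1°, -140.4°, -123.5°, +137.4°, +159.5°.
Eastward gaps between consecutive values (wrapping around): 1.7°, 16.9°, 260.9°, 22.1°, 58.4°.
Largest gap = 260.9° ⇒ minimal covering band is its complement: 360° − 260.9° = 99.1°.
Band runs from +137.4° eastward to -123.5°, crossing the antimeridian.

99.1°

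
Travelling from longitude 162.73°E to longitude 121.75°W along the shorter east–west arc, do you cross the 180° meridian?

Naïve |-121.75 − 162.73| = 284.48° > 180°, so the shorter arc goes the other way round — across 180°.
Signed shortest Δλ = ((-121.75 − 162.73 + 180) mod 360) − 180 = 75.52°.
Going east by 75.52° from +162.73° passes through 180° before reaching -121.75°.

Yes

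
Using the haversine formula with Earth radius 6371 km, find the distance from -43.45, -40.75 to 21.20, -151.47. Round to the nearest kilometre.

13257 km

Δλ = -151.47 − -40.75 = -110.72°.
Δφ = 21.20 − -43.45 = 64.65°.
a = sin²(Δφ/2) + cos φ₁ · cos φ₂ · sin²(Δλ/2) = 0.744083.
c = 2·atan2(√a, √(1−a)) = 2.08078 rad → d = 6371·c ≈ 13256.66 km.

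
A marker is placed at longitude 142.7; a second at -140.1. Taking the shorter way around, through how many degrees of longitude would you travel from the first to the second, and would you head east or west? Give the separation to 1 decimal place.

77.2° east

Raw difference: -140.1 − 142.7 = -282.8°.
Normalise into (−180°, 180°]: -282.8° + 360° = 77.2°.
Positive ⇒ the second point lies to the east; separation 77.2°.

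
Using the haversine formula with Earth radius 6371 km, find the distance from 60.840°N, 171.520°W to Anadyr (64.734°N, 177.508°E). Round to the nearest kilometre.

Δλ = 177.508 − -171.520 = 349.028°; wrapped into (−180°, 180°]: -10.972°.
Δφ = 64.734 − 60.840 = 3.894°.
a = sin²(Δφ/2) + cos φ₁ · cos φ₂ · sin²(Δλ/2) = 0.003055.
c = 2·atan2(√a, √(1−a)) = 0.11060 rad → d = 6371·c ≈ 704.65 km.

705 km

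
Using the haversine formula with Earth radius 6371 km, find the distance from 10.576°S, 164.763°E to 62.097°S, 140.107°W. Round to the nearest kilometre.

Δλ = -140.107 − 164.763 = -304.870°; wrapped into (−180°, 180°]: 55.130°.
Δφ = -62.097 − -10.576 = -51.521°.
a = sin²(Δφ/2) + cos φ₁ · cos φ₂ · sin²(Δλ/2) = 0.287397.
c = 2·atan2(√a, √(1−a)) = 1.13161 rad → d = 6371·c ≈ 7209.47 km.

7209 km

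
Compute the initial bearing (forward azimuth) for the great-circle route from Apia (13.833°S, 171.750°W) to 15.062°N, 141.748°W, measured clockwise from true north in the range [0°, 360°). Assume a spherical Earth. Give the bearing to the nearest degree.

47°

Δλ = -141.748 − -171.750 = 30.002°.
θ = atan2( sin Δλ · cos φ₂ , cos φ₁ · sin φ₂ − sin φ₁ · cos φ₂ · cos Δλ )
  = atan2(0.48285, 0.45227) = 46.873° → normalised to [0°, 360°): 46.873°.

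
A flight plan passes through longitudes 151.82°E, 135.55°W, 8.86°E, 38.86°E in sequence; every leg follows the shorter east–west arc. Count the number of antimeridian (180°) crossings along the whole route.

1

Leg 1: +151.82° → -135.55°, shortest Δλ = 72.63° (east) — crosses 180°.
Leg 2: -135.55° → +8.86°, shortest Δλ = 144.41° (east) — does not cross 180°.
Leg 3: +8.86° → +38.86°, shortest Δλ = 30.0° (east) — does not cross 180°.
Total crossings: 1.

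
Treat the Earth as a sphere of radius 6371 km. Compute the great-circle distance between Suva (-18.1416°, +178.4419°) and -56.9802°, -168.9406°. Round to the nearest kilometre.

Δλ = -168.9406 − 178.4419 = -347.3825°; wrapped into (−180°, 180°]: 12.6175°.
Δφ = -56.9802 − -18.1416 = -38.8386°.
a = sin²(Δφ/2) + cos φ₁ · cos φ₂ · sin²(Δλ/2) = 0.116795.
c = 2·atan2(√a, √(1−a)) = 0.69756 rad → d = 6371·c ≈ 4444.17 km.

4444 km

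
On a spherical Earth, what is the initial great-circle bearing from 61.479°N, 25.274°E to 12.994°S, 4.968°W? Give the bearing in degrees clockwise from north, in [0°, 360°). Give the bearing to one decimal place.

210.1°

Δλ = -4.968 − 25.274 = -30.242°.
θ = atan2( sin Δλ · cos φ₂ , cos φ₁ · sin φ₂ − sin φ₁ · cos φ₂ · cos Δλ )
  = atan2(-0.49076, -0.84699) = -149.911° → normalised to [0°, 360°): 210.089°.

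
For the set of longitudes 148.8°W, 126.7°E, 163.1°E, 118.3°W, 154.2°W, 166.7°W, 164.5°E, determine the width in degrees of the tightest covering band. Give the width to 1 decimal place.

Sort the longitudes: -166.7°, -154.2°, -148.8°, -118.3°, +126.7°, +163.1°, +164.5°.
Eastward gaps between consecutive values (wrapping around): 12.5°, 5.4°, 30.5°, 245.0°, 36.4°, 1.4°, 28.8°.
Largest gap = 245.0° ⇒ minimal covering band is its complement: 360° − 245.0° = 115.0°.
Band runs from +126.7° eastward to -118.3°, crossing the antimeridian.

115.0°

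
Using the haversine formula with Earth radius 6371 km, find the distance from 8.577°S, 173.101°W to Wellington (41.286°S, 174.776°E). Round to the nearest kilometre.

Δλ = 174.776 − -173.101 = 347.877°; wrapped into (−180°, 180°]: -12.123°.
Δφ = -41.286 − -8.577 = -32.709°.
a = sin²(Δφ/2) + cos φ₁ · cos φ₂ · sin²(Δλ/2) = 0.087572.
c = 2·atan2(√a, √(1−a)) = 0.60085 rad → d = 6371·c ≈ 3828.01 km.

3828 km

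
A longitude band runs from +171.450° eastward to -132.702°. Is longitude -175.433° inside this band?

Yes

Band width going east from +171.450° to -132.702°: ((-132.702 − 171.450) mod 360) = 55.848°.
Offset of -175.433° east of the west edge: ((-175.433 − 171.450) mod 360) = 13.117°.
13.117° ≤ 55.848° ⇒ inside.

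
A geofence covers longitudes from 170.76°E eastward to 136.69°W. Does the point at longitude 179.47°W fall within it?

Yes

Band width going east from +170.76° to -136.69°: ((-136.69 − 170.76) mod 360) = 52.55°.
Offset of -179.47° east of the west edge: ((-179.47 − 170.76) mod 360) = 9.77°.
9.77° ≤ 52.55° ⇒ inside.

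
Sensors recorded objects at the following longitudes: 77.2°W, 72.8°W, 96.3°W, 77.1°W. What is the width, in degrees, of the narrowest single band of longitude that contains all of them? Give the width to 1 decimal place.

Sort the longitudes: -96.3°, -77.2°, -77.1°, -72.8°.
Eastward gaps between consecutive values (wrapping around): 19.1°, 0.1°, 4.3°, 336.5°.
Largest gap = 336.5° ⇒ minimal covering band is its complement: 360° − 336.5° = 23.5°.
Band runs from -96.3° eastward to -72.8°.

23.5°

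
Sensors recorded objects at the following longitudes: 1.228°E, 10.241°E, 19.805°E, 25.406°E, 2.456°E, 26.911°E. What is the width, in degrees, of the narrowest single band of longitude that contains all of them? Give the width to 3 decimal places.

25.683°

Sort the longitudes: +1.228°, +2.456°, +10.241°, +19.805°, +25.406°, +26.911°.
Eastward gaps between consecutive values (wrapping around): 1.228°, 7.785°, 9.564°, 5.601°, 1.505°, 334.317°.
Largest gap = 334.317° ⇒ minimal covering band is its complement: 360° − 334.317° = 25.683°.
Band runs from +1.228° eastward to +26.911°.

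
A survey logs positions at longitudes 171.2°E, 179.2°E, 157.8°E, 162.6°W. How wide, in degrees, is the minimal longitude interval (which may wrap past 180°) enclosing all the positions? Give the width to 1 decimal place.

Sort the longitudes: -162.6°, +157.8°, +171.2°, +179.2°.
Eastward gaps between consecutive values (wrapping around): 320.4°, 13.4°, 8.0°, 18.2°.
Largest gap = 320.4° ⇒ minimal covering band is its complement: 360° − 320.4° = 39.6°.
Band runs from +157.8° eastward to -162.6°, crossing the antimeridian.

39.6°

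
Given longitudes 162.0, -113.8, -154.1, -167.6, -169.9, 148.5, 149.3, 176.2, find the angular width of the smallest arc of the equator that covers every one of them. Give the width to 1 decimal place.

Sort the longitudes: -169.9°, -167.6°, -154.1°, -113.8°, +148.5°, +149.3°, +162.0°, +176.2°.
Eastward gaps between consecutive values (wrapping around): 2.3°, 13.5°, 40.3°, 262.3°, 0.8°, 12.7°, 14.2°, 13.9°.
Largest gap = 262.3° ⇒ minimal covering band is its complement: 360° − 262.3° = 97.7°.
Band runs from +148.5° eastward to -113.8°, crossing the antimeridian.

97.7°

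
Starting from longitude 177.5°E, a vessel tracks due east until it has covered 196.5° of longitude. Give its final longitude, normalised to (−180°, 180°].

Start at +177.5°; shift +196.5° → +374.0°.
+374.0° lies outside (−180°, 180°]; subtract 360° → +14.0°.

14.0°E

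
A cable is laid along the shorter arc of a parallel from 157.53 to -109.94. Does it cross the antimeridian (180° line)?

Naïve |-109.94 − 157.53| = 267.47° > 180°, so the shorter arc goes the other way round — across 180°.
Signed shortest Δλ = ((-109.94 − 157.53 + 180) mod 360) − 180 = 92.53°.
Going east by 92.53° from +157.53° passes through 180° before reaching -109.94°.

Yes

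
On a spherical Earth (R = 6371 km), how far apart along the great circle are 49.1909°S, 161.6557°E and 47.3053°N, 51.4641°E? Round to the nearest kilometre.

15031 km

Δλ = 51.4641 − 161.6557 = -110.1916°.
Δφ = 47.3053 − -49.1909 = 96.4962°.
a = sin²(Δφ/2) + cos φ₁ · cos φ₂ · sin²(Δλ/2) = 0.854630.
c = 2·atan2(√a, √(1−a)) = 2.35924 rad → d = 6371·c ≈ 15030.74 km.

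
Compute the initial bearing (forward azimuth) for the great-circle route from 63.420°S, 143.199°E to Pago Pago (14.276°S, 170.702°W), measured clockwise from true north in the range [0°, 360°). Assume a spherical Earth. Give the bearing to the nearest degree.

55°

Δλ = -170.702 − 143.199 = -313.901°; wrapped into (−180°, 180°]: 46.099°.
θ = atan2( sin Δλ · cos φ₂ , cos φ₁ · sin φ₂ − sin φ₁ · cos φ₂ · cos Δλ )
  = atan2(0.69829, 0.49064) = 54.907° → normalised to [0°, 360°): 54.907°.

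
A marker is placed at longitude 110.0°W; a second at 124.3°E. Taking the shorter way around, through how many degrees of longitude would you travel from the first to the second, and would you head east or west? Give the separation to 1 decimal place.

Raw difference: 124.3 − -110.0 = 234.3°.
Normalise into (−180°, 180°]: 234.3° − 360° = -125.7°.
Negative ⇒ the second point lies to the west; separation 125.7°.

125.7° west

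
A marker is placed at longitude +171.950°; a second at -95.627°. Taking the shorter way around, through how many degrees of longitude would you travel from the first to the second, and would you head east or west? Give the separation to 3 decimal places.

92.423° east

Raw difference: -95.627 − 171.950 = -267.577°.
Normalise into (−180°, 180°]: -267.577° + 360° = 92.423°.
Positive ⇒ the second point lies to the east; separation 92.423°.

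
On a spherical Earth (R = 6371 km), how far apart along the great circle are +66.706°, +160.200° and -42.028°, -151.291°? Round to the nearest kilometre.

12771 km

Δλ = -151.291 − 160.200 = -311.491°; wrapped into (−180°, 180°]: 48.509°.
Δφ = -42.028 − 66.706 = -108.734°.
a = sin²(Δφ/2) + cos φ₁ · cos φ₂ · sin²(Δλ/2) = 0.710157.
c = 2·atan2(√a, √(1−a)) = 2.00459 rad → d = 6371·c ≈ 12771.23 km.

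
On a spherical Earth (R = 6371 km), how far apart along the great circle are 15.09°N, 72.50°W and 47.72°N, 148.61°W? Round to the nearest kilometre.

7739 km

Δλ = -148.61 − -72.50 = -76.11°.
Δφ = 47.72 − 15.09 = 32.63°.
a = sin²(Δφ/2) + cos φ₁ · cos φ₂ · sin²(Δλ/2) = 0.325727.
c = 2·atan2(√a, √(1−a)) = 1.21478 rad → d = 6371·c ≈ 7739.35 km.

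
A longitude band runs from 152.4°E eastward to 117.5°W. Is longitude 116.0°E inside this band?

Band width going east from +152.4° to -117.5°: ((-117.5 − 152.4) mod 360) = 90.1°.
Offset of +116.0° east of the west edge: ((116.0 − 152.4) mod 360) = 323.6°.
323.6° > 90.1° ⇒ outside.

No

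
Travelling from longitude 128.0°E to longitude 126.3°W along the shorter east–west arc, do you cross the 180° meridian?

Naïve |-126.3 − 128.0| = 254.3° > 180°, so the shorter arc goes the other way round — across 180°.
Signed shortest Δλ = ((-126.3 − 128.0 + 180) mod 360) − 180 = 105.7°.
Going east by 105.7° from +128.0° passes through 180° before reaching -126.3°.

Yes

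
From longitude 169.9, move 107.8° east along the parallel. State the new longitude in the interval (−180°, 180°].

-82.3°

Start at +169.9°; shift +107.8° → +277.7°.
+277.7° lies outside (−180°, 180°]; subtract 360° → -82.3°.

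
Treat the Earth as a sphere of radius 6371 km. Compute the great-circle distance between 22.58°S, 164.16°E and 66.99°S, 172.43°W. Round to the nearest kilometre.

5203 km

Δλ = -172.43 − 164.16 = -336.59°; wrapped into (−180°, 180°]: 23.41°.
Δφ = -66.99 − -22.58 = -44.41°.
a = sin²(Δφ/2) + cos φ₁ · cos φ₂ · sin²(Δλ/2) = 0.157680.
c = 2·atan2(√a, √(1−a)) = 0.81669 rad → d = 6371·c ≈ 5203.10 km.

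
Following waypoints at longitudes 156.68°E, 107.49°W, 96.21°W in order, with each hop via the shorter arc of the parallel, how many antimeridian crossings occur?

Leg 1: +156.68° → -107.49°, shortest Δλ = 95.83° (east) — crosses 180°.
Leg 2: -107.49° → -96.21°, shortest Δλ = 11.28° (east) — does not cross 180°.
Total crossings: 1.

1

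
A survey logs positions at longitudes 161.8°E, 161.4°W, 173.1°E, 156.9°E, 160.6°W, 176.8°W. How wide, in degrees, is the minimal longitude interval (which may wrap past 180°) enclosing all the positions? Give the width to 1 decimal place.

Sort the longitudes: -176.8°, -161.4°, -160.6°, +156.9°, +161.8°, +173.1°.
Eastward gaps between consecutive values (wrapping around): 15.4°, 0.8°, 317.5°, 4.9°, 11.3°, 10.1°.
Largest gap = 317.5° ⇒ minimal covering band is its complement: 360° − 317.5° = 42.5°.
Band runs from +156.9° eastward to -160.6°, crossing the antimeridian.

42.5°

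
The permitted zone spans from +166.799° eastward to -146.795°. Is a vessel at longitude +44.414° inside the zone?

Band width going east from +166.799° to -146.795°: ((-146.795 − 166.799) mod 360) = 46.406°.
Offset of +44.414° east of the west edge: ((44.414 − 166.799) mod 360) = 237.615°.
237.615° > 46.406° ⇒ outside.

No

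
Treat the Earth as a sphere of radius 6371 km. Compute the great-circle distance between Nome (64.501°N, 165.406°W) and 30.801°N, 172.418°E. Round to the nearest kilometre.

4051 km

Δλ = 172.418 − -165.406 = 337.824°; wrapped into (−180°, 180°]: -22.176°.
Δφ = 30.801 − 64.501 = -33.700°.
a = sin²(Δφ/2) + cos φ₁ · cos φ₂ · sin²(Δλ/2) = 0.097699.
c = 2·atan2(√a, √(1−a)) = 0.63579 rad → d = 6371·c ≈ 4050.63 km.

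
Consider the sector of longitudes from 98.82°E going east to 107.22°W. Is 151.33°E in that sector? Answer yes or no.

Band width going east from +98.82° to -107.22°: ((-107.22 − 98.82) mod 360) = 153.96°.
Offset of +151.33° east of the west edge: ((151.33 − 98.82) mod 360) = 52.51°.
52.51° ≤ 153.96° ⇒ inside.

Yes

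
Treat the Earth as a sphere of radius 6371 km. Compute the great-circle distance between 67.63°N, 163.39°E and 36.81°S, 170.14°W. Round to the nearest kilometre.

Δλ = -170.14 − 163.39 = -333.53°; wrapped into (−180°, 180°]: 26.47°.
Δφ = -36.81 − 67.63 = -104.44°.
a = sin²(Δφ/2) + cos φ₁ · cos φ₂ · sin²(Δλ/2) = 0.640655.
c = 2·atan2(√a, √(1−a)) = 1.85595 rad → d = 6371·c ≈ 11824.29 km.

11824 km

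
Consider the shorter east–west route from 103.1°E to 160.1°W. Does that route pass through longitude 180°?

Yes

Naïve |-160.1 − 103.1| = 263.2° > 180°, so the shorter arc goes the other way round — across 180°.
Signed shortest Δλ = ((-160.1 − 103.1 + 180) mod 360) − 180 = 96.8°.
Going east by 96.8° from +103.1° passes through 180° before reaching -160.1°.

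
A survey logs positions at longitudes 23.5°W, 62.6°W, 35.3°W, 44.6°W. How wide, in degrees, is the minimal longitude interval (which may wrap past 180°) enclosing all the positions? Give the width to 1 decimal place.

39.1°

Sort the longitudes: -62.6°, -44.6°, -35.3°, -23.5°.
Eastward gaps between consecutive values (wrapping around): 18.0°, 9.3°, 11.8°, 320.9°.
Largest gap = 320.9° ⇒ minimal covering band is its complement: 360° − 320.9° = 39.1°.
Band runs from -62.6° eastward to -23.5°.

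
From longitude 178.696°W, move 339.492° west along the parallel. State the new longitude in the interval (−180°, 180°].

158.188°W

Start at -178.696°; shift −339.492° → -518.188°.
-518.188° lies outside (−180°, 180°]; add 360° → -158.188°.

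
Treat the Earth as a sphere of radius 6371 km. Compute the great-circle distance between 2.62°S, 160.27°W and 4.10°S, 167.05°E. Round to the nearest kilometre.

3631 km

Δλ = 167.05 − -160.27 = 327.32°; wrapped into (−180°, 180°]: -32.68°.
Δφ = -4.10 − -2.62 = -1.48°.
a = sin²(Δφ/2) + cos φ₁ · cos φ₂ · sin²(Δλ/2) = 0.079032.
c = 2·atan2(√a, √(1−a)) = 0.56994 rad → d = 6371·c ≈ 3631.06 km.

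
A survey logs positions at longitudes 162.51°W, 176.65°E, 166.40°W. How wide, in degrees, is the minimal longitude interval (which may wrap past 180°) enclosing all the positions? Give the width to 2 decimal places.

Sort the longitudes: -166.40°, -162.51°, +176.65°.
Eastward gaps between consecutive values (wrapping around): 3.89°, 339.16°, 16.95°.
Largest gap = 339.16° ⇒ minimal covering band is its complement: 360° − 339.16° = 20.84°.
Band runs from +176.65° eastward to -162.51°, crossing the antimeridian.

20.84°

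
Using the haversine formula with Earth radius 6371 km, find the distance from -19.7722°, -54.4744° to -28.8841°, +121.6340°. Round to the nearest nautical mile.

7877 nmi

Δλ = 121.6340 − -54.4744 = 176.1084°.
Δφ = -28.8841 − -19.7722 = -9.1119°.
a = sin²(Δφ/2) + cos φ₁ · cos φ₂ · sin²(Δλ/2) = 0.829337.
c = 2·atan2(√a, √(1−a)) = 2.28985 rad → d = 6371·c ≈ 14588.65 km ≈ 7877.24 nmi.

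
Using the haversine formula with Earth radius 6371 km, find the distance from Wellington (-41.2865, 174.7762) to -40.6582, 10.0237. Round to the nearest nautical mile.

Δλ = 10.0237 − 174.7762 = -164.7525°.
Δφ = -40.6582 − -41.2865 = 0.6283°.
a = sin²(Δφ/2) + cos φ₁ · cos φ₂ · sin²(Δλ/2) = 0.560031.
c = 2·atan2(√a, √(1−a)) = 1.69115 rad → d = 6371·c ≈ 10774.31 km ≈ 5817.66 nmi.

5818 nmi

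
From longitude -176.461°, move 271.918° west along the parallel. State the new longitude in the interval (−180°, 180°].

Start at -176.461°; shift −271.918° → -448.379°.
-448.379° lies outside (−180°, 180°]; add 360° → -88.379°.

-88.379°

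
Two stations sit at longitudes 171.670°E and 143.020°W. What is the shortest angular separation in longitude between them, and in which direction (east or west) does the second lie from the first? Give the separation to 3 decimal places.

Raw difference: -143.020 − 171.670 = -314.69°.
Normalise into (−180°, 180°]: -314.69° + 360° = 45.31°.
Positive ⇒ the second point lies to the east; separation 45.310°.

45.310° east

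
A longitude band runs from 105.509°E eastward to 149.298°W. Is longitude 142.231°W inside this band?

No

Band width going east from +105.509° to -149.298°: ((-149.298 − 105.509) mod 360) = 105.193°.
Offset of -142.231° east of the west edge: ((-142.231 − 105.509) mod 360) = 112.260°.
112.260° > 105.193° ⇒ outside.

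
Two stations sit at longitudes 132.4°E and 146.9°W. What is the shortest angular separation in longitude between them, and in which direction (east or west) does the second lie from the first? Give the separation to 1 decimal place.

80.7° east

Raw difference: -146.9 − 132.4 = -279.3°.
Normalise into (−180°, 180°]: -279.3° + 360° = 80.7°.
Positive ⇒ the second point lies to the east; separation 80.7°.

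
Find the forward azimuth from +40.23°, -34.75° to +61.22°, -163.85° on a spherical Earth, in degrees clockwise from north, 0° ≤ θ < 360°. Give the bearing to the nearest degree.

Δλ = -163.85 − -34.75 = -129.10°.
θ = atan2( sin Δλ · cos φ₂ , cos φ₁ · sin φ₂ − sin φ₁ · cos φ₂ · cos Δλ )
  = atan2(-0.37363, 0.86526) = -23.355° → normalised to [0°, 360°): 336.645°.

337°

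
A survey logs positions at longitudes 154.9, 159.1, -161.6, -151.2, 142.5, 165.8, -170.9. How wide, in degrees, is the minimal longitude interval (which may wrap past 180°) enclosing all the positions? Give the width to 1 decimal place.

Sort the longitudes: -170.9°, -161.6°, -151.2°, +142.5°, +154.9°, +159.1°, +165.8°.
Eastward gaps between consecutive values (wrapping around): 9.3°, 10.4°, 293.7°, 12.4°, 4.2°, 6.7°, 23.3°.
Largest gap = 293.7° ⇒ minimal covering band is its complement: 360° − 293.7° = 66.3°.
Band runs from +142.5° eastward to -151.2°, crossing the antimeridian.

66.3°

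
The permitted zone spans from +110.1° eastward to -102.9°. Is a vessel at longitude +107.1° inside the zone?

No

Band width going east from +110.1° to -102.9°: ((-102.9 − 110.1) mod 360) = 147.0°.
Offset of +107.1° east of the west edge: ((107.1 − 110.1) mod 360) = 357.0°.
357.0° > 147.0° ⇒ outside.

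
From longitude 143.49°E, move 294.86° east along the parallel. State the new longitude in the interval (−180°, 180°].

Start at +143.49°; shift +294.86° → +438.35°.
+438.35° lies outside (−180°, 180°]; subtract 360° → +78.35°.

78.35°E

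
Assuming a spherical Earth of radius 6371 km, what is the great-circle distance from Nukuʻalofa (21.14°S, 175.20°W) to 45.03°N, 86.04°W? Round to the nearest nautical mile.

6257 nmi

Δλ = -86.04 − -175.20 = 89.16°.
Δφ = 45.03 − -21.14 = 66.17°.
a = sin²(Δφ/2) + cos φ₁ · cos φ₂ · sin²(Δλ/2) = 0.622743.
c = 2·atan2(√a, √(1−a)) = 1.81882 rad → d = 6371·c ≈ 11587.69 km ≈ 6256.85 nmi.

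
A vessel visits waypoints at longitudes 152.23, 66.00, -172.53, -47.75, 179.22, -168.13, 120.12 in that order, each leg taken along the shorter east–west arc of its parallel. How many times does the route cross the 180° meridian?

Leg 1: +152.23° → +66.00°, shortest Δλ = -86.23° (west) — does not cross 180°.
Leg 2: +66.00° → -172.53°, shortest Δλ = 121.47° (east) — crosses 180°.
Leg 3: -172.53° → -47.75°, shortest Δλ = 124.78° (east) — does not cross 180°.
Leg 4: -47.75° → +179.22°, shortest Δλ = -133.03° (west) — crosses 180°.
Leg 5: +179.22° → -168.13°, shortest Δλ = 12.65° (east) — crosses 180°.
Leg 6: -168.13° → +120.12°, shortest Δλ = -71.75° (west) — crosses 180°.
Total crossings: 4.

4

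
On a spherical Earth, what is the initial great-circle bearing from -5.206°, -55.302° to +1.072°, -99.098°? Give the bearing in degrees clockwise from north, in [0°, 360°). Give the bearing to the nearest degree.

Δλ = -99.098 − -55.302 = -43.796°.
θ = atan2( sin Δλ · cos φ₂ , cos φ₁ · sin φ₂ − sin φ₁ · cos φ₂ · cos Δλ )
  = atan2(-0.69197, 0.08411) = -83.069° → normalised to [0°, 360°): 276.931°.

277°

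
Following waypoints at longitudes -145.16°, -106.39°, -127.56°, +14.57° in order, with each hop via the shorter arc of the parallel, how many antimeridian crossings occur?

Leg 1: -145.16° → -106.39°, shortest Δλ = 38.77° (east) — does not cross 180°.
Leg 2: -106.39° → -127.56°, shortest Δλ = -21.17° (west) — does not cross 180°.
Leg 3: -127.56° → +14.57°, shortest Δλ = 142.13° (east) — does not cross 180°.
Total crossings: 0.

0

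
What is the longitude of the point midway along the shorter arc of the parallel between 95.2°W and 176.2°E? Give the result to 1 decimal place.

Signed shortest Δλ from -95.2° to +176.2° is -88.6°.
Midpoint longitude = -95.2° + (-88.6°)/2 = -95.2° − 44.3° = -139.5°.
(The naïve average (-95.2 + +176.2)/2 = 40.5° is on the wrong side of the globe.)

139.5°W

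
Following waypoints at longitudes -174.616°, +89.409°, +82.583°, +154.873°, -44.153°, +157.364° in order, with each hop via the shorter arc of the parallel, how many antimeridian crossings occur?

Leg 1: -174.616° → +89.409°, shortest Δλ = -95.975° (west) — crosses 180°.
Leg 2: +89.409° → +82.583°, shortest Δλ = -6.826° (west) — does not cross 180°.
Leg 3: +82.583° → +154.873°, shortest Δλ = 72.29° (east) — does not cross 180°.
Leg 4: +154.873° → -44.153°, shortest Δλ = 160.974° (east) — crosses 180°.
Leg 5: -44.153° → +157.364°, shortest Δλ = -158.483° (west) — crosses 180°.
Total crossings: 3.

3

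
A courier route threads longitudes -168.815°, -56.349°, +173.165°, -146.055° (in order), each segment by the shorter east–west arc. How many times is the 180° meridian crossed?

Leg 1: -168.815° → -56.349°, shortest Δλ = 112.466° (east) — does not cross 180°.
Leg 2: -56.349° → +173.165°, shortest Δλ = -130.486° (west) — crosses 180°.
Leg 3: +173.165° → -146.055°, shortest Δλ = 40.78° (east) — crosses 180°.
Total crossings: 2.

2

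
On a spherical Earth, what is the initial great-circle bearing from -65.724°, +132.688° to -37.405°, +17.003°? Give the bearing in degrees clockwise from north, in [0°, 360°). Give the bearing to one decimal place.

231.8°

Δλ = 17.003 − 132.688 = -115.685°.
θ = atan2( sin Δλ · cos φ₂ , cos φ₁ · sin φ₂ − sin φ₁ · cos φ₂ · cos Δλ )
  = atan2(-0.71587, -0.56359) = -128.213° → normalised to [0°, 360°): 231.787°.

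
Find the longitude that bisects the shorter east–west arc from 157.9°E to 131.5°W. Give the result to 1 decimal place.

166.8°W

Signed shortest Δλ from +157.9° to -131.5° is +70.6°.
Midpoint longitude = +157.9° + (+70.6°)/2 = +157.9° + 35.3° = +193.2°.
Normalise into (−180°, 180°]: -166.8°.
(The naïve average (+157.9 + -131.5)/2 = 13.2° is on the wrong side of the globe.)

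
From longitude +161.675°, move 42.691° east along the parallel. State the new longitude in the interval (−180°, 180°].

-155.634°

Start at +161.675°; shift +42.691° → +204.366°.
+204.366° lies outside (−180°, 180°]; subtract 360° → -155.634°.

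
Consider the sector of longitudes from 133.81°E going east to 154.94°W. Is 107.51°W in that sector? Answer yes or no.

No

Band width going east from +133.81° to -154.94°: ((-154.94 − 133.81) mod 360) = 71.25°.
Offset of -107.51° east of the west edge: ((-107.51 − 133.81) mod 360) = 118.68°.
118.68° > 71.25° ⇒ outside.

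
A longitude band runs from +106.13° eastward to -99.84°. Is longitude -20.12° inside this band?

No

Band width going east from +106.13° to -99.84°: ((-99.84 − 106.13) mod 360) = 154.03°.
Offset of -20.12° east of the west edge: ((-20.12 − 106.13) mod 360) = 233.75°.
233.75° > 154.03° ⇒ outside.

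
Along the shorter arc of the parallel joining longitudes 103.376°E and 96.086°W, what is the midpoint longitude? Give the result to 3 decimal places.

Signed shortest Δλ from +103.376° to -96.086° is +160.538°.
Midpoint longitude = +103.376° + (+160.538°)/2 = +103.376° + 80.269° = +183.645°.
Normalise into (−180°, 180°]: -176.355°.
(The naïve average (+103.376 + -96.086)/2 = 3.645° is on the wrong side of the globe.)

176.355°W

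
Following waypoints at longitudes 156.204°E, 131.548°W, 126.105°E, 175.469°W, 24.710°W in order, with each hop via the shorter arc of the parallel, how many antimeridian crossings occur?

Leg 1: +156.204° → -131.548°, shortest Δλ = 72.248° (east) — crosses 180°.
Leg 2: -131.548° → +126.105°, shortest Δλ = -102.347° (west) — crosses 180°.
Leg 3: +126.105° → -175.469°, shortest Δλ = 58.426° (east) — crosses 180°.
Leg 4: -175.469° → -24.710°, shortest Δλ = 150.759° (east) — does not cross 180°.
Total crossings: 3.

3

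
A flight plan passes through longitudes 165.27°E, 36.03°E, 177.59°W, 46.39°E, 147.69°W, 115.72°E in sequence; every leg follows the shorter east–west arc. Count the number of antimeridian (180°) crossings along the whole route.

4

Leg 1: +165.27° → +36.03°, shortest Δλ = -129.24° (west) — does not cross 180°.
Leg 2: +36.03° → -177.59°, shortest Δλ = 146.38° (east) — crosses 180°.
Leg 3: -177.59° → +46.39°, shortest Δλ = -136.02° (west) — crosses 180°.
Leg 4: +46.39° → -147.69°, shortest Δλ = 165.92° (east) — crosses 180°.
Leg 5: -147.69° → +115.72°, shortest Δλ = -96.59° (west) — crosses 180°.
Total crossings: 4.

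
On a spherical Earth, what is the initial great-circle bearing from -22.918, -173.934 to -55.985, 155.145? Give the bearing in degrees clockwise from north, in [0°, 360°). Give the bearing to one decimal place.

Δλ = 155.145 − -173.934 = 329.079°; wrapped into (−180°, 180°]: -30.921°.
θ = atan2( sin Δλ · cos φ₂ , cos φ₁ · sin φ₂ − sin φ₁ · cos φ₂ · cos Δλ )
  = atan2(-0.28746, -0.57658) = -153.501° → normalised to [0°, 360°): 206.499°.

206.5°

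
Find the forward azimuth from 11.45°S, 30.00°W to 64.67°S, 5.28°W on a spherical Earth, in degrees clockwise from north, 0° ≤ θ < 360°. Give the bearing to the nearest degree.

Δλ = -5.28 − -30.00 = 24.72°.
θ = atan2( sin Δλ · cos φ₂ , cos φ₁ · sin φ₂ − sin φ₁ · cos φ₂ · cos Δλ )
  = atan2(0.17891, -0.80872) = 167.525° → normalised to [0°, 360°): 167.525°.

168°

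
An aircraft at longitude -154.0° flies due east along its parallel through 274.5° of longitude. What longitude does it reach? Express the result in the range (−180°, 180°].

+120.5°

Start at -154.0°; shift +274.5° → +120.5°.
+120.5° already lies in (−180°, 180°].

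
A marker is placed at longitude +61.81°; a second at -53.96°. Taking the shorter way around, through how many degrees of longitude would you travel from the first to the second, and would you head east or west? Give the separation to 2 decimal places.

Raw difference: -53.96 − 61.81 = -115.77°.
Normalise into (−180°, 180°]: -115.77° stays -115.77°.
Negative ⇒ the second point lies to the west; separation 115.77°.

115.77° west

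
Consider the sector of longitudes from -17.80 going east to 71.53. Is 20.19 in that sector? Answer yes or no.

Yes

Band width going east from -17.80° to +71.53°: ((71.53 − -17.80) mod 360) = 89.33°.
Offset of +20.19° east of the west edge: ((20.19 − -17.80) mod 360) = 37.99°.
37.99° ≤ 89.33° ⇒ inside.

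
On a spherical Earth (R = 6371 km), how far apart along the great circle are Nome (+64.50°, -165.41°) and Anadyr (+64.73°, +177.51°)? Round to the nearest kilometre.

812 km

Δλ = 177.51 − -165.41 = 342.92°; wrapped into (−180°, 180°]: -17.08°.
Δφ = 64.73 − 64.50 = 0.23°.
a = sin²(Δφ/2) + cos φ₁ · cos φ₂ · sin²(Δλ/2) = 0.004057.
c = 2·atan2(√a, √(1−a)) = 0.12747 rad → d = 6371·c ≈ 812.12 km.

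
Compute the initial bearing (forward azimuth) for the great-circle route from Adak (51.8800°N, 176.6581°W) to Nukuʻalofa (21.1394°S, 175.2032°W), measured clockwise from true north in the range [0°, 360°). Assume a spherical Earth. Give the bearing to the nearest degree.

179°

Δλ = -175.2032 − -176.6581 = 1.4549°.
θ = atan2( sin Δλ · cos φ₂ , cos φ₁ · sin φ₂ − sin φ₁ · cos φ₂ · cos Δλ )
  = atan2(0.02368, -0.95617) = 178.581° → normalised to [0°, 360°): 178.581°.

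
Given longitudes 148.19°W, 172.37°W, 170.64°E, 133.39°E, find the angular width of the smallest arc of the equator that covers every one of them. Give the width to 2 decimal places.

Sort the longitudes: -172.37°, -148.19°, +133.39°, +170.64°.
Eastward gaps between consecutive values (wrapping around): 24.18°, 281.58°, 37.25°, 16.99°.
Largest gap = 281.58° ⇒ minimal covering band is its complement: 360° − 281.58° = 78.42°.
Band runs from +133.39° eastward to -148.19°, crossing the antimeridian.

78.42°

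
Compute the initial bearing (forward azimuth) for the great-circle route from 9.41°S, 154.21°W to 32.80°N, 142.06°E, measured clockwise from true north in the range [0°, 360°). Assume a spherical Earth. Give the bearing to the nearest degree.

308°

Δλ = 142.06 − -154.21 = 296.27°; wrapped into (−180°, 180°]: -63.73°.
θ = atan2( sin Δλ · cos φ₂ , cos φ₁ · sin φ₂ − sin φ₁ · cos φ₂ · cos Δλ )
  = atan2(-0.75375, 0.59525) = -51.701° → normalised to [0°, 360°): 308.299°.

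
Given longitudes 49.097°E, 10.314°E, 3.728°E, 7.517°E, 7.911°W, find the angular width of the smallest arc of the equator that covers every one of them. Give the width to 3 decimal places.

Sort the longitudes: -7.911°, +3.728°, +7.517°, +10.314°, +49.097°.
Eastward gaps between consecutive values (wrapping around): 11.639°, 3.789°, 2.797°, 38.783°, 302.992°.
Largest gap = 302.992° ⇒ minimal covering band is its complement: 360° − 302.992° = 57.008°.
Band runs from -7.911° eastward to +49.097°.

57.008°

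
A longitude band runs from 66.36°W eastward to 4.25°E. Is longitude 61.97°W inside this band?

Band width going east from -66.36° to +4.25°: ((4.25 − -66.36) mod 360) = 70.61°.
Offset of -61.97° east of the west edge: ((-61.97 − -66.36) mod 360) = 4.39°.
4.39° ≤ 70.61° ⇒ inside.

Yes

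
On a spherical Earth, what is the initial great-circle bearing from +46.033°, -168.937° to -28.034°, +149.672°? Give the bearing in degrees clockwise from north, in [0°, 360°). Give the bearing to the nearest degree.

216°

Δλ = 149.672 − -168.937 = 318.609°; wrapped into (−180°, 180°]: -41.391°.
θ = atan2( sin Δλ · cos φ₂ , cos φ₁ · sin φ₂ − sin φ₁ · cos φ₂ · cos Δλ )
  = atan2(-0.58362, -0.80290) = -143.987° → normalised to [0°, 360°): 216.013°.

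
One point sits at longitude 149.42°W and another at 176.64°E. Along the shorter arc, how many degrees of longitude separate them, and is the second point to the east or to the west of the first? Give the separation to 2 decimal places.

Raw difference: 176.64 − -149.42 = 326.06°.
Normalise into (−180°, 180°]: 326.06° − 360° = -33.94°.
Negative ⇒ the second point lies to the west; separation 33.94°.

33.94° west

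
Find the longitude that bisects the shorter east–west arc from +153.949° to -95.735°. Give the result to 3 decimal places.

Signed shortest Δλ from +153.949° to -95.735° is +110.316°.
Midpoint longitude = +153.949° + (+110.316°)/2 = +153.949° + 55.158° = +209.107°.
Normalise into (−180°, 180°]: -150.893°.
(The naïve average (+153.949 + -95.735)/2 = 29.107° is on the wrong side of the globe.)

-150.893°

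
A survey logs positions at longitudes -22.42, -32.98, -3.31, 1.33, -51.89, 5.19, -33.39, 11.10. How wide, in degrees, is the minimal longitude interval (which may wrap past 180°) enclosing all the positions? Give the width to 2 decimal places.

Sort the longitudes: -51.89°, -33.39°, -32.98°, -22.42°, -3.31°, +1.33°, +5.19°, +11.10°.
Eastward gaps between consecutive values (wrapping around): 18.50°, 0.41°, 10.56°, 19.11°, 4.64°, 3.86°, 5.91°, 297.01°.
Largest gap = 297.01° ⇒ minimal covering band is its complement: 360° − 297.01° = 62.99°.
Band runs from -51.89° eastward to +11.10°.

62.99°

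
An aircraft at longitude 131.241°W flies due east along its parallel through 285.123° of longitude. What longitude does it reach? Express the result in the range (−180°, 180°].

153.882°E

Start at -131.241°; shift +285.123° → +153.882°.
+153.882° already lies in (−180°, 180°].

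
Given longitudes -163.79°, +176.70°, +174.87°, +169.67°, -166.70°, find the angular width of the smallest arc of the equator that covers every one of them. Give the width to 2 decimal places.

26.54°

Sort the longitudes: -166.70°, -163.79°, +169.67°, +174.87°, +176.70°.
Eastward gaps between consecutive values (wrapping around): 2.91°, 333.46°, 5.20°, 1.83°, 16.60°.
Largest gap = 333.46° ⇒ minimal covering band is its complement: 360° − 333.46° = 26.54°.
Band runs from +169.67° eastward to -163.79°, crossing the antimeridian.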